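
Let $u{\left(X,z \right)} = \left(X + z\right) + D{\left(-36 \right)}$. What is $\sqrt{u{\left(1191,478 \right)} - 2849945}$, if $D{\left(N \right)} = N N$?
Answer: $2 i \sqrt{711745} \approx 1687.3 i$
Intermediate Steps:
$D{\left(N \right)} = N^{2}$
$u{\left(X,z \right)} = 1296 + X + z$ ($u{\left(X,z \right)} = \left(X + z\right) + \left(-36\right)^{2} = \left(X + z\right) + 1296 = 1296 + X + z$)
$\sqrt{u{\left(1191,478 \right)} - 2849945} = \sqrt{\left(1296 + 1191 + 478\right) - 2849945} = \sqrt{2965 - 2849945} = \sqrt{-2846980} = 2 i \sqrt{711745}$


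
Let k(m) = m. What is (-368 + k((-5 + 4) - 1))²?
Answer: 136900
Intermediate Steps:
(-368 + k((-5 + 4) - 1))² = (-368 + ((-5 + 4) - 1))² = (-368 + (-1 - 1))² = (-368 - 2)² = (-370)² = 136900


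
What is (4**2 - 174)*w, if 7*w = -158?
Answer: 24964/7 ≈ 3566.3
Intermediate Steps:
w = -158/7 (w = (1/7)*(-158) = -158/7 ≈ -22.571)
(4**2 - 174)*w = (4**2 - 174)*(-158/7) = (16 - 174)*(-158/7) = -158*(-158/7) = 24964/7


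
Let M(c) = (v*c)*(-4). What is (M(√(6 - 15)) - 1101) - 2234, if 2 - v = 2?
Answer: -3335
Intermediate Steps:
v = 0 (v = 2 - 1*2 = 2 - 2 = 0)
M(c) = 0 (M(c) = (0*c)*(-4) = 0*(-4) = 0)
(M(√(6 - 15)) - 1101) - 2234 = (0 - 1101) - 2234 = -1101 - 2234 = -3335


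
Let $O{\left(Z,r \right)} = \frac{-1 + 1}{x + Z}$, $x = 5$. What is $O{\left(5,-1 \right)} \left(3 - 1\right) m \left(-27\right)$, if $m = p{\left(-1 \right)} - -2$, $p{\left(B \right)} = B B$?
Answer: $0$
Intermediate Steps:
$p{\left(B \right)} = B^{2}$
$m = 3$ ($m = \left(-1\right)^{2} - -2 = 1 + 2 = 3$)
$O{\left(Z,r \right)} = 0$ ($O{\left(Z,r \right)} = \frac{-1 + 1}{5 + Z} = \frac{0}{5 + Z} = 0$)
$O{\left(5,-1 \right)} \left(3 - 1\right) m \left(-27\right) = 0 \left(3 - 1\right) 3 \left(-27\right) = 0 \cdot 2 \cdot 3 \left(-27\right) = 0 \cdot 3 \left(-27\right) = 0 \left(-27\right) = 0$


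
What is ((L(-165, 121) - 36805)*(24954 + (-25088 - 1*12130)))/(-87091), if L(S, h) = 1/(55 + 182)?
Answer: -35658740992/6880189 ≈ -5182.8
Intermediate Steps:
L(S, h) = 1/237
((L(-165, 121) - 36805)*(24954 + (-25088 - 1*12130)))/(-87091) = ((1/237 - 36805)*(24954 + (-25088 - 1*12130)))/(-87091) = -8722784*(24954 + (-25088 - 12130))/237*(-1/87091) = -8722784*(24954 - 37218)/237*(-1/87091) = -8722784/237*(-12264)*(-1/87091) = (35658740992/79)*(-1/87091) = -35658740992/6880189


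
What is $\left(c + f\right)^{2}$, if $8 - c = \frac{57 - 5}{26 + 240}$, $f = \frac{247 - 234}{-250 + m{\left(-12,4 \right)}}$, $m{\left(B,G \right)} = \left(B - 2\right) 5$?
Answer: $\frac{109184645761}{1811353600} \approx 60.278$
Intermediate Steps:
$m{\left(B,G \right)} = -10 + 5 B$ ($m{\left(B,G \right)} = \left(-2 + B\right) 5 = -10 + 5 B$)
$f = - \frac{13}{320}$ ($f = \frac{247 - 234}{-250 + \left(-10 + 5 \left(-12\right)\right)} = \frac{13}{-250 - 70} = \frac{13}{-320} = 13 \left(- \frac{1}{320}\right) = - \frac{13}{320} \approx -0.040625$)
$c = \frac{1038}{133}$ ($c = 8 - \frac{57 - 5}{26 + 240} = 8 - \frac{52}{266} = 8 - 52 \cdot \frac{1}{266} = 8 - \frac{26}{133} = \frac{1038}{133} \approx 7.8045$)
$\left(c + f\right)^{2} = \left(\frac{1038}{133} - \frac{13}{320}\right)^{2} = \left(\frac{330431}{42560}\right)^{2} = \frac{109184645761}{1811353600}$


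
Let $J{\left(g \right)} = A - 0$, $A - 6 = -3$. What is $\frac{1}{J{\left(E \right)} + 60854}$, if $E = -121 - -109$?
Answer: $\frac{1}{60857} \approx 1.6432 \cdot 10^{-5}$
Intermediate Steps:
$A = 3$ ($A = 6 - 3 = 3$)
$E = -12$ ($E = -121 + 109 = -12$)
$J{\left(g \right)} = 3$ ($J{\left(g \right)} = 3 - 0 = 3 + 0 = 3$)
$\frac{1}{J{\left(E \right)} + 60854} = \frac{1}{3 + 60854} = \frac{1}{60857}$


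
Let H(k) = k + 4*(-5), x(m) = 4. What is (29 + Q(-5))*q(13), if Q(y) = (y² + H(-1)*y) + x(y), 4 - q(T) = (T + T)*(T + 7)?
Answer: -84108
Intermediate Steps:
H(k) = -20 + k (H(k) = k - 20 = -20 + k)
q(T) = 4 - 2*T*(7 + T) (q(T) = 4 - (T + T)*(T + 7) = 4 - 2*T*(7 + T))
Q(y) = 4 + y² - 21*y (Q(y) = (y² + (-20 - 1)*y) + 4 = (y² - 21*y) + 4 = 4 + y² - 21*y)
(29 + Q(-5))*q(13) = (29 + (4 + (-5)² - 21*(-5)))*(4 - 14*13 - 2*13²) = (29 + (4 + 25 + 105))*(4 - 182 - 2*169) = (29 + 134)*(4 - 182 - 338) = 163*(-516) = -84108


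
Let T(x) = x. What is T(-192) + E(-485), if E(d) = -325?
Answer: -517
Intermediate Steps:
T(-192) + E(-485) = -192 - 325 = -517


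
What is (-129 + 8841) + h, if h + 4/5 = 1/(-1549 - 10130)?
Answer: 508690519/58395 ≈ 8711.2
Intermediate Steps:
h = -46721/58395 (h = -4/5 + 1/(-1549 - 10130) = -4/5 + 1/(-11679) = -4/5 - 1/11679 = -46721/58395 ≈ -0.80009)
(-129 + 8841) + h = (-129 + 8841) - 46721/58395 = 8712 - 46721/58395 = 508690519/58395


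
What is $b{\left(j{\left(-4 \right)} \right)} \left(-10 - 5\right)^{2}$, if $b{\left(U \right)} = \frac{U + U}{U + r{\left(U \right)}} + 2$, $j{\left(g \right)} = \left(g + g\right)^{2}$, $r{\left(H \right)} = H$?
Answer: $675$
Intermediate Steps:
$j{\left(g \right)} = 4 g^{2}$ ($j{\left(g \right)} = \left(2 g\right)^{2} = 4 g^{2}$)
$b{\left(U \right)} = 3$ ($b{\left(U \right)} = \frac{U + U}{U + U} + 2 = \frac{2 U}{2 U} + 2 = 2 U \frac{1}{2 U} + 2 = 1 + 2 = 3$)
$b{\left(j{\left(-4 \right)} \right)} \left(-10 - 5\right)^{2} = 3 \left(-10 - 5\right)^{2} = 3 \left(-15\right)^{2} = 3 \cdot 225 = 675$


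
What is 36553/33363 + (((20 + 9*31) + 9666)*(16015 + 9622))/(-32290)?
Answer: -154948282919/19587114 ≈ -7910.7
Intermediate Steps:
36553/33363 + (((20 + 9*31) + 9666)*(16015 + 9622))/(-32290) = 36553*(1/33363) + (((20 + 279) + 9666)*25637)*(-1/32290) = 3323/3033 + ((299 + 9666)*25637)*(-1/32290) = 3323/3033 + (9965*25637)*(-1/32290) = 3323/3033 + 255472705*(-1/32290) = 3323/3033 - 51094541/6458 = -154948282919/19587114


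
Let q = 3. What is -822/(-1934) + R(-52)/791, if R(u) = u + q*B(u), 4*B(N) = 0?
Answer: 274817/764897 ≈ 0.35929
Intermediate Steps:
B(N) = 0 (B(N) = (¼)*0 = 0)
R(u) = u (R(u) = u + 3*0 = u + 0 = u)
-822/(-1934) + R(-52)/791 = -822/(-1934) - 52/791 = -822*(-1/1934) - 52*1/791 = 411/967 - 52/791 = 274817/764897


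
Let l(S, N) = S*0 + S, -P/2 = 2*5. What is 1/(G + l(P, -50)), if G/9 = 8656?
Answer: 1/77884 ≈ 1.2840e-5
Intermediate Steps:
P = -20 (P = -4*5 = -2*10 = -20)
l(S, N) = S (l(S, N) = 0 + S = S)
G = 77904 (G = 9*8656 = 77904)
1/(G + l(P, -50)) = 1/(77904 - 20) = 1/77884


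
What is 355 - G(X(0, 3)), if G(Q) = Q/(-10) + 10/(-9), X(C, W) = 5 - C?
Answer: 6419/18 ≈ 356.61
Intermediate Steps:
G(Q) = -10/9 - Q/10 (G(Q) = Q*(-⅒) + 10*(-⅑) = -Q/10 - 10/9 = -10/9 - Q/10)
355 - G(X(0, 3)) = 355 - (-10/9 - (5 - 1*0)/10) = 355 - (-10/9 - (5 + 0)/10) = 355 - (-10/9 - ⅒*5) = 355 - (-10/9 - ½) = 355 - 1*(-29/18) = 355 + 29/18 = 6419/18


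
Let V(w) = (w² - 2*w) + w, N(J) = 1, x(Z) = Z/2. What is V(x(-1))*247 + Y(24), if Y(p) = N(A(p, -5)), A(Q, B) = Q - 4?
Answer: 745/4 ≈ 186.25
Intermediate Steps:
A(Q, B) = -4 + Q
x(Z) = Z/2 (x(Z) = Z*(½) = Z/2)
V(w) = w² - w
Y(p) = 1
V(x(-1))*247 + Y(24) = (((½)*(-1))*(-1 + (½)*(-1)))*247 + 1 = -(-1 - ½)/2*247 + 1 = -½*(-3/2)*247 + 1 = (¾)*247 + 1 = 741/4 + 1 = 745/4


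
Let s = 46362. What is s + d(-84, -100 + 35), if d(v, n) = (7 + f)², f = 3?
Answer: 46462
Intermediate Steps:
d(v, n) = 100 (d(v, n) = (7 + 3)² = 10² = 100)
s + d(-84, -100 + 35) = 46362 + 100 = 46462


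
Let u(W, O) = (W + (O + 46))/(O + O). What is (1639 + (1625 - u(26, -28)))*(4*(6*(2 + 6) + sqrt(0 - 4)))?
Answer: 4387872/7 + 182828*I/7 ≈ 6.2684e+5 + 26118.0*I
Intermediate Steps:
u(W, O) = (46 + O + W)/(2*O) (u(W, O) = (W + (46 + O))/((2*O)) = (46 + O + W)*(1/(2*O)) = (46 + O + W)/(2*O))
(1639 + (1625 - u(26, -28)))*(4*(6*(2 + 6) + sqrt(0 - 4))) = (1639 + (1625 - (46 - 28 + 26)/(2*(-28))))*(4*(6*(2 + 6) + sqrt(0 - 4))) = (1639 + (1625 - (-1)*44/(2*28)))*(4*(6*8 + sqrt(-4))) = (1639 + (1625 - 1*(-11/14)))*(4*(48 + 2*I)) = (1639 + (1625 + 11/14))*(192 + 8*I) = (1639 + 22761/14)*(192 + 8*I) = 45707*(192 + 8*I)/14 = 4387872/7 + 182828*I/7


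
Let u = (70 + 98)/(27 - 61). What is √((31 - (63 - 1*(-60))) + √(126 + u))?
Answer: √(-26588 + 119*√714)/17 ≈ 8.9998*I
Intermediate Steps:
u = -84/17 (u = 168/(-34) = 168*(-1/34) = -84/17 ≈ -4.9412)
√((31 - (63 - 1*(-60))) + √(126 + u)) = √((31 - (63 - 1*(-60))) + √(126 - 84/17)) = √((31 - (63 + 60)) + √(2058/17)) = √((31 - 1*123) + 7*√714/17) = √((31 - 123) + 7*√714/17) = √(-92 + 7*√714/17)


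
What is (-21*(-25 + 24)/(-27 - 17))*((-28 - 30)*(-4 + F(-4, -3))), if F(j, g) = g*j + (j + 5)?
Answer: 5481/22 ≈ 249.14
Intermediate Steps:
F(j, g) = 5 + j + g*j (F(j, g) = g*j + (5 + j) = 5 + j + g*j)
(-21*(-25 + 24)/(-27 - 17))*((-28 - 30)*(-4 + F(-4, -3))) = (-21*(-25 + 24)/(-27 - 17))*((-28 - 30)*(-4 + (5 - 4 - 3*(-4)))) = (-(-21)/(-44))*(-58*(-4 + (5 - 4 + 12))) = (-(-21)*(-1)/44)*(-58*(-4 + 13)) = (-21*1/44)*(-58*9) = -21/44*(-522) = 5481/22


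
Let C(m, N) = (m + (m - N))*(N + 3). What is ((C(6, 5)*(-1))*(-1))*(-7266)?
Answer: -406896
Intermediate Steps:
C(m, N) = (3 + N)*(-N + 2*m) (C(m, N) = (-N + 2*m)*(3 + N) = (3 + N)*(-N + 2*m))
((C(6, 5)*(-1))*(-1))*(-7266) = (((-1*5² - 3*5 + 6*6 + 2*5*6)*(-1))*(-1))*(-7266) = (((-1*25 - 15 + 36 + 60)*(-1))*(-1))*(-7266) = (((-25 - 15 + 36 + 60)*(-1))*(-1))*(-7266) = ((56*(-1))*(-1))*(-7266) = -56*(-1)*(-7266) = 56*(-7266) = -406896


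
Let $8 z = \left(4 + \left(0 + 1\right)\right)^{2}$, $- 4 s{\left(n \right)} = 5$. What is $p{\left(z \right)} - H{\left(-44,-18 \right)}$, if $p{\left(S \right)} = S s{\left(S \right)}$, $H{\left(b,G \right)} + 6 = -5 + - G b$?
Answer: $\frac{25571}{32} \approx 799.09$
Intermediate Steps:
$s{\left(n \right)} = - \frac{5}{4}$ ($s{\left(n \right)} = \left(- \frac{1}{4}\right) 5 = - \frac{5}{4}$)
$H{\left(b,G \right)} = -11 - G b$ ($H{\left(b,G \right)} = -6 + \left(-5 + - G b\right) = -6 - \left(5 + G b\right) = -11 - G b$)
$z = \frac{25}{8}$ ($z = \frac{\left(4 + \left(0 + 1\right)\right)^{2}}{8} = \frac{\left(4 + 1\right)^{2}}{8} = \frac{5^{2}}{8} = \frac{1}{8} \cdot 25 = \frac{25}{8} \approx 3.125$)
$p{\left(S \right)} = - \frac{5 S}{4}$ ($p{\left(S \right)} = S \left(- \frac{5}{4}\right) = - \frac{5 S}{4}$)
$p{\left(z \right)} - H{\left(-44,-18 \right)} = \left(- \frac{5}{4}\right) \frac{25}{8} - \left(-11 - \left(-18\right) \left(-44\right)\right) = - \frac{125}{32} - \left(-11 - 792\right) = - \frac{125}{32} - -803 = - \frac{125}{32} + 803 = \frac{25571}{32}$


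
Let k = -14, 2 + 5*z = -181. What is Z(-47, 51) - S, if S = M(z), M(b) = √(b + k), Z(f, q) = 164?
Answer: 164 - I*√1265/5 ≈ 164.0 - 7.1134*I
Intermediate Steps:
z = -183/5 (z = -⅖ + (⅕)*(-181) = -⅖ - 181/5 = -183/5 ≈ -36.600)
M(b) = √(-14 + b) (M(b) = √(b - 14) = √(-14 + b))
S = I*√1265/5 (S = √(-14 - 183/5) = √(-253/5) = I*√1265/5 ≈ 7.1134*I)
Z(-47, 51) - S = 164 - I*√1265/5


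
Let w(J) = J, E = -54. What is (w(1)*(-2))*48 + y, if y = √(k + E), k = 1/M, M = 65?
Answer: -96 + 11*I*√1885/65 ≈ -96.0 + 7.3474*I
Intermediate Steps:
k = 1/65 ≈ 0.015385
y = 11*I*√1885/65 (y = √(1/65 - 54) = √(-3509/65) = 11*I*√1885/65 ≈ 7.3474*I)
(w(1)*(-2))*48 + y = (1*(-2))*48 + 11*I*√1885/65 = -2*48 + 11*I*√1885/65 = -96 + 11*I*√1885/65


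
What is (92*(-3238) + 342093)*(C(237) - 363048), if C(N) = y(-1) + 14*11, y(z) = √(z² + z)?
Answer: 0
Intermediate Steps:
y(z) = √(z + z²)
C(N) = 154 (C(N) = √(-(1 - 1)) + 14*11 = √(-1*0) + 154 = √0 + 154 = 0 + 154 = 154)
(92*(-3238) + 342093)*(C(237) - 363048) = (92*(-3238) + 342093)*(154 - 363048) = (-297896 + 342093)*(-362894) = 44197*(-362894) = -16038826118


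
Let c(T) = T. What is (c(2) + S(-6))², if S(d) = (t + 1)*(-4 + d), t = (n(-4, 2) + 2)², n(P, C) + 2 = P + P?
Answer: 419904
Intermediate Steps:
n(P, C) = -2 + 2*P (n(P, C) = -2 + (P + P) = -2 + 2*P)
t = 64 (t = ((-2 + 2*(-4)) + 2)² = ((-2 - 8) + 2)² = (-10 + 2)² = (-8)² = 64)
S(d) = -260 + 65*d (S(d) = (64 + 1)*(-4 + d) = 65*(-4 + d) = -260 + 65*d)
(c(2) + S(-6))² = (2 + (-260 + 65*(-6)))² = (2 + (-260 - 390))² = (2 - 650)² = (-648)² = 419904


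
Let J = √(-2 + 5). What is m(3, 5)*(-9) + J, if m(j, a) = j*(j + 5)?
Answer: -216 + √3 ≈ -214.27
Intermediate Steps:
J = √3 ≈ 1.7320
m(j, a) = j*(5 + j)
m(3, 5)*(-9) + J = (3*(5 + 3))*(-9) + √3 = (3*8)*(-9) + √3 = 24*(-9) + √3 = -216 + √3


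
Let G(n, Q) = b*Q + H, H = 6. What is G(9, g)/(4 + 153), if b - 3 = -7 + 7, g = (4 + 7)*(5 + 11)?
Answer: 534/157 ≈ 3.4013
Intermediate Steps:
g = 176 (g = 11*16 = 176)
b = 3 (b = 3 + (-7 + 7) = 3 + 0 = 3)
G(n, Q) = 6 + 3*Q (G(n, Q) = 3*Q + 6 = 6 + 3*Q)
G(9, g)/(4 + 153) = (6 + 3*176)/(4 + 153) = (6 + 528)/157 = (1/157)*534 = 534/157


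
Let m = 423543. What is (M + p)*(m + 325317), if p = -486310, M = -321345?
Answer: -604820523300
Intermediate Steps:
(M + p)*(m + 325317) = (-321345 - 486310)*(423543 + 325317) = -807655*748860 = -604820523300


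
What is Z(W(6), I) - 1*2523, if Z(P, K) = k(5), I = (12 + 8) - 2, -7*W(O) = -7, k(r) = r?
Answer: -2518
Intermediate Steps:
W(O) = 1 (W(O) = -1/7*(-7) = 1)
I = 18 (I = 20 - 2 = 18)
Z(P, K) = 5
Z(W(6), I) - 1*2523 = 5 - 1*2523 = 5 - 2523 = -2518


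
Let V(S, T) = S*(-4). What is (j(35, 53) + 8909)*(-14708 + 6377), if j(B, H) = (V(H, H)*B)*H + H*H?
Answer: 3178626402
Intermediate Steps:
V(S, T) = -4*S
j(B, H) = H**2 - 4*B*H**2 (j(B, H) = ((-4*H)*B)*H + H*H = (-4*B*H)*H + H**2 = -4*B*H**2 + H**2 = H**2 - 4*B*H**2)
(j(35, 53) + 8909)*(-14708 + 6377) = (53**2*(1 - 4*35) + 8909)*(-14708 + 6377) = (2809*(1 - 140) + 8909)*(-8331) = (2809*(-139) + 8909)*(-8331) = (-390451 + 8909)*(-8331) = -381542*(-8331) = 3178626402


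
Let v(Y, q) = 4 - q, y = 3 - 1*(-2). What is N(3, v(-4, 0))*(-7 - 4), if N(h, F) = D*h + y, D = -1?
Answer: -22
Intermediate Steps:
y = 5 (y = 3 + 2 = 5)
N(h, F) = 5 - h (N(h, F) = -h + 5 = 5 - h)
N(3, v(-4, 0))*(-7 - 4) = (5 - 1*3)*(-7 - 4) = (5 - 3)*(-11) = 2*(-11) = -22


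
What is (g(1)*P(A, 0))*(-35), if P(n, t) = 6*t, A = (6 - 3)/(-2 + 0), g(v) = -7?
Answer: 0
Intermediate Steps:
A = -3/2 (A = 3/(-2) = 3*(-1/2) = -3/2 ≈ -1.5000)
(g(1)*P(A, 0))*(-35) = -42*0*(-35) = -7*0*(-35) = 0*(-35) = 0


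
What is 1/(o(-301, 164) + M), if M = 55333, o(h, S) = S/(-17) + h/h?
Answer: 17/940514 ≈ 1.8075e-5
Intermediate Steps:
o(h, S) = 1 - S/17 (o(h, S) = S*(-1/17) + 1 = -S/17 + 1 = 1 - S/17)
1/(o(-301, 164) + M) = 1/((1 - 1/17*164) + 55333) = 1/((1 - 164/17) + 55333) = 1/(-147/17 + 55333) = 1/(940514/17) = 17/940514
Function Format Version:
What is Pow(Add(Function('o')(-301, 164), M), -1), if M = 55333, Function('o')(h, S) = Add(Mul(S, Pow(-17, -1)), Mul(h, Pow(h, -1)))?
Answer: Rational(17, 940514) ≈ 1.8075e-5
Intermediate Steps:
Function('o')(h, S) = Add(1, Mul(Rational(-1, 17), S)) (Function('o')(h, S) = Add(Mul(S, Rational(-1, 17)), 1) = Add(Mul(Rational(-1, 17), S), 1) = Add(1, Mul(Rational(-1, 17), S)))
Pow(Add(Function('o')(-301, 164), M), -1) = Pow(Add(Add(1, Mul(Rational(-1, 17), 164)), 55333), -1) = Pow(Add(Add(1, Rational(-164, 17)), 55333), -1) = Pow(Add(Rational(-147, 17), 55333), -1) = Pow(Rational(940514, 17), -1) = Rational(17, 940514)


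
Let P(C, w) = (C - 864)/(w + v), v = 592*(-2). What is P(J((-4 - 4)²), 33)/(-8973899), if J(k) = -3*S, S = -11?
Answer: -831/10328957749 ≈ -8.0453e-8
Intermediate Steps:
v = -1184
J(k) = 33 (J(k) = -3*(-11) = 33)
P(C, w) = (-864 + C)/(-1184 + w) (P(C, w) = (C - 864)/(w - 1184) = (-864 + C)/(-1184 + w))
P(J((-4 - 4)²), 33)/(-8973899) = ((-864 + 33)/(-1184 + 33))/(-8973899) = (-831/(-1151))*(-1/8973899) = -1/1151*(-831)*(-1/8973899) = (831/1151)*(-1/8973899) = -831/10328957749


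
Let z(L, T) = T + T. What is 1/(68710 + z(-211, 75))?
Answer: 1/68860 ≈ 1.4522e-5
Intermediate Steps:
z(L, T) = 2*T
1/(68710 + z(-211, 75)) = 1/(68710 + 2*75) = 1/(68710 + 150) = 1/68860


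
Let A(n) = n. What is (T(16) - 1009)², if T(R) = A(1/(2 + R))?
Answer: 329821921/324 ≈ 1.0180e+6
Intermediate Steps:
T(R) = 1/(2 + R)
(T(16) - 1009)² = (1/(2 + 16) - 1009)² = (1/18 - 1009)² = (-18161/18)² = 329821921/324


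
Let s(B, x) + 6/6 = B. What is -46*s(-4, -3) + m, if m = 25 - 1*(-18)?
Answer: 273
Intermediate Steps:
m = 43 (m = 25 + 18 = 43)
s(B, x) = -1 + B
-46*s(-4, -3) + m = -46*(-1 - 4) + 43 = -46*(-5) + 43 = 230 + 43 = 273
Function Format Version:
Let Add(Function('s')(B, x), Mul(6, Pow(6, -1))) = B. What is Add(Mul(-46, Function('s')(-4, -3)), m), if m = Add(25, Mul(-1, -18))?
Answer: 273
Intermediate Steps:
m = 43 (m = Add(25, 18) = 43)
Function('s')(B, x) = Add(-1, B)
Add(Mul(-46, Function('s')(-4, -3)), m) = Add(Mul(-46, Add(-1, -4)), 43) = Add(Mul(-46, -5), 43) = Add(230, 43) = 273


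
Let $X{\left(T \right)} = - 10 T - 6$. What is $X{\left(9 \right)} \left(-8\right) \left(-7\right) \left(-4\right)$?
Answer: $21504$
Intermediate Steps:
$X{\left(T \right)} = -6 - 10 T$
$X{\left(9 \right)} \left(-8\right) \left(-7\right) \left(-4\right) = \left(-6 - 90\right) \left(-8\right) \left(-7\right) \left(-4\right) = \left(-6 - 90\right) 56 \left(-4\right) = \left(-96\right) \left(-224\right) = 21504$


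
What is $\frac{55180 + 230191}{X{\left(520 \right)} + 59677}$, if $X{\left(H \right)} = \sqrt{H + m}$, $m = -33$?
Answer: $\frac{17030085167}{3561343842} - \frac{285371 \sqrt{487}}{3561343842} \approx 4.7802$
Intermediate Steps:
$X{\left(H \right)} = \sqrt{-33 + H}$ ($X{\left(H \right)} = \sqrt{H - 33} = \sqrt{-33 + H}$)
$\frac{55180 + 230191}{X{\left(520 \right)} + 59677} = \frac{55180 + 230191}{\sqrt{-33 + 520} + 59677} = \frac{285371}{\sqrt{487} + 59677} = \frac{285371}{59677 + \sqrt{487}}$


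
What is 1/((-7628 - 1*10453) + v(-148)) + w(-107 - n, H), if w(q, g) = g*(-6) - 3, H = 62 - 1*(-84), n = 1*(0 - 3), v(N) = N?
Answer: -16023292/18229 ≈ -879.00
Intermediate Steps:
n = -3 (n = 1*(-3) = -3)
H = 146 (H = 62 + 84 = 146)
w(q, g) = -3 - 6*g (w(q, g) = -6*g - 3 = -3 - 6*g)
1/((-7628 - 1*10453) + v(-148)) + w(-107 - n, H) = 1/((-7628 - 1*10453) - 148) + (-3 - 6*146) = 1/((-7628 - 10453) - 148) + (-3 - 876) = 1/(-18081 - 148) - 879 = 1/(-18229) - 879 = -1/18229 - 879 = -16023292/18229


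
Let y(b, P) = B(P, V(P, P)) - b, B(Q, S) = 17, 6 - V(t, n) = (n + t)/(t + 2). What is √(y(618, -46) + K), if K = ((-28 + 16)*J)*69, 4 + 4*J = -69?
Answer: √14510 ≈ 120.46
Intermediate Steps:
V(t, n) = 6 - (n + t)/(2 + t) (V(t, n) = 6 - (n + t)/(t + 2) = 6 - (n + t)/(2 + t))
J = -73/4 (J = -1 + (¼)*(-69) = -1 - 69/4 = -73/4 ≈ -18.250)
y(b, P) = 17 - b
K = 15111 (K = ((-28 + 16)*(-73/4))*69 = -12*(-73/4)*69 = 219*69 = 15111)
√(y(618, -46) + K) = √((17 - 1*618) + 15111) = √((17 - 618) + 15111) = √(-601 + 15111) = √14510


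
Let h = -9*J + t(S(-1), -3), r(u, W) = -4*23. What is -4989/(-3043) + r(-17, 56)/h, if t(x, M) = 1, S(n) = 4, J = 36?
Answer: 111259/57817 ≈ 1.9243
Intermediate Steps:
r(u, W) = -92
h = -323 (h = -9*36 + 1 = -324 + 1 = -323)
-4989/(-3043) + r(-17, 56)/h = -4989/(-3043) - 92/(-323) = -4989*(-1/3043) - 92*(-1/323) = 4989/3043 + 92/323 = 111259/57817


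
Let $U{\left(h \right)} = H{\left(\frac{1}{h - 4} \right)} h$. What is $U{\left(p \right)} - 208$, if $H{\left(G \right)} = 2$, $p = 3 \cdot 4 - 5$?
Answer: $-194$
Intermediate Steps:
$p = 7$ ($p = 12 - 5 = 7$)
$U{\left(h \right)} = 2 h$
$U{\left(p \right)} - 208 = 2 \cdot 7 - 208 = 14 - 208 = -194$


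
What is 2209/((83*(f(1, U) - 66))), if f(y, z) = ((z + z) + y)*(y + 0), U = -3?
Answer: -2209/5893 ≈ -0.37485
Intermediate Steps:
f(y, z) = y*(y + 2*z) (f(y, z) = (2*z + y)*y = (y + 2*z)*y = y*(y + 2*z))
2209/((83*(f(1, U) - 66))) = 2209/((83*(1*(1 + 2*(-3)) - 66))) = 2209/((83*(1*(1 - 6) - 66))) = 2209/((83*(1*(-5) - 66))) = 2209/((83*(-5 - 66))) = 2209/((83*(-71))) = 2209/(-5893) = 2209*(-1/5893) = -2209/5893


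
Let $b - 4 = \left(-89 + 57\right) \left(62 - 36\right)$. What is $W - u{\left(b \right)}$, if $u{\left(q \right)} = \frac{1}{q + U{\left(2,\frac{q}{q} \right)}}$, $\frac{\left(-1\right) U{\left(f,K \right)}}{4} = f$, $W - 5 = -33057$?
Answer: $- \frac{27631471}{836} \approx -33052.0$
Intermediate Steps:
$W = -33052$ ($W = 5 - 33057 = -33052$)
$U{\left(f,K \right)} = - 4 f$
$b = -828$ ($b = 4 + \left(-89 + 57\right) \left(62 - 36\right) = 4 - 832 = -828$)
$u{\left(q \right)} = \frac{1}{-8 + q}$ ($u{\left(q \right)} = \frac{1}{q - 8} = \frac{1}{-8 + q}$)
$W - u{\left(b \right)} = -33052 - \frac{1}{-8 - 828} = -33052 - \frac{1}{-836} = -33052 - - \frac{1}{836} = -33052 + \frac{1}{836} = - \frac{27631471}{836}$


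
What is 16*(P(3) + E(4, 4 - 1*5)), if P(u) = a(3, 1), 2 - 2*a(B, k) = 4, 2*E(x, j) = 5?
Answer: 24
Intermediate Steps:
E(x, j) = 5/2 (E(x, j) = (½)*5 = 5/2)
a(B, k) = -1 (a(B, k) = 1 - ½*4 = 1 - 2 = -1)
P(u) = -1
16*(P(3) + E(4, 4 - 1*5)) = 16*(-1 + 5/2) = 16*(3/2) = 24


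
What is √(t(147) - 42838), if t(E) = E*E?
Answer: I*√21229 ≈ 145.7*I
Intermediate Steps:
t(E) = E²
√(t(147) - 42838) = √(147² - 42838) = √(21609 - 42838) = √(-21229) = I*√21229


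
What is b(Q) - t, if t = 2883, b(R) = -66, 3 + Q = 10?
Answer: -2949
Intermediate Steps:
Q = 7 (Q = -3 + 10 = 7)
b(Q) - t = -66 - 1*2883 = -66 - 2883 = -2949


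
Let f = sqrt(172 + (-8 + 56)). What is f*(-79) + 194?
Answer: 194 - 158*sqrt(55) ≈ -977.76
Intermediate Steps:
f = 2*sqrt(55) (f = sqrt(172 + 48) = sqrt(220) = 2*sqrt(55) ≈ 14.832)
f*(-79) + 194 = (2*sqrt(55))*(-79) + 194 = -158*sqrt(55) + 194 = 194 - 158*sqrt(55)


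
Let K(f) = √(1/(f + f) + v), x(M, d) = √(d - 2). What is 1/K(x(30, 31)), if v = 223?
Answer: √58/√(12934 + √29) ≈ 0.066951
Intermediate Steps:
x(M, d) = √(-2 + d)
K(f) = √(223 + 1/(2*f)) (K(f) = √(1/(f + f) + 223) = √(1/(2*f) + 223) = √(223 + 1/(2*f)))
1/K(x(30, 31)) = 1/(√(892 + 2/(√(-2 + 31)))/2) = 1/(√(892 + 2/(√29))/2) = 1/(√(892 + 2*(√29/29))/2) = 1/(√(892 + 2*√29/29)/2) = 2/√(892 + 2*√29/29)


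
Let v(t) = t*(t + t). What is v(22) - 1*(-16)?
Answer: 984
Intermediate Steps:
v(t) = 2*t**2 (v(t) = t*(2*t) = 2*t**2)
v(22) - 1*(-16) = 2*22**2 - 1*(-16) = 2*484 + 16 = 968 + 16 = 984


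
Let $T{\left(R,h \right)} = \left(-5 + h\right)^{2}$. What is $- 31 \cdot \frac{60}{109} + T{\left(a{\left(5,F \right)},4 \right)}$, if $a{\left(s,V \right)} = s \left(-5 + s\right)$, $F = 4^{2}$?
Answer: $- \frac{1751}{109} \approx -16.064$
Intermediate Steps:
$F = 16$
$- 31 \cdot \frac{60}{109} + T{\left(a{\left(5,F \right)},4 \right)} = - 31 \cdot \frac{60}{109} + \left(-5 + 4\right)^{2} = - 31 \cdot 60 \cdot \frac{1}{109} + \left(-1\right)^{2} = \left(-31\right) \frac{60}{109} + 1 = - \frac{1860}{109} + 1 = - \frac{1751}{109}$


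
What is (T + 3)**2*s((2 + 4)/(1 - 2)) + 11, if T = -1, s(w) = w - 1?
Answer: -17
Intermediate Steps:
s(w) = -1 + w
(T + 3)**2*s((2 + 4)/(1 - 2)) + 11 = (-1 + 3)**2*(-1 + (2 + 4)/(1 - 2)) + 11 = 2**2*(-1 + 6/(-1)) + 11 = 4*(-1 + 6*(-1)) + 11 = 4*(-1 - 6) + 11 = 4*(-7) + 11 = -28 + 11 = -17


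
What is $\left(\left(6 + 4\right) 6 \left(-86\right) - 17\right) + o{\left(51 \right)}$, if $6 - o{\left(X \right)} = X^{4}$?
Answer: $-6770372$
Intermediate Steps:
$o{\left(X \right)} = 6 - X^{4}$
$\left(\left(6 + 4\right) 6 \left(-86\right) - 17\right) + o{\left(51 \right)} = \left(\left(6 + 4\right) 6 \left(-86\right) - 17\right) + \left(6 - 51^{4}\right) = \left(10 \cdot 6 \left(-86\right) - 17\right) + \left(6 - 6765201\right) = \left(60 \left(-86\right) - 17\right) + \left(6 - 6765201\right) = \left(-5160 - 17\right) - 6765195 = -5177 - 6765195 = -6770372$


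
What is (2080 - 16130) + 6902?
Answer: -7148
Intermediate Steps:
(2080 - 16130) + 6902 = -14050 + 6902 = -7148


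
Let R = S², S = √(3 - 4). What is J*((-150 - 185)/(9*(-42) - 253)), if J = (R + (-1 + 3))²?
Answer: 335/631 ≈ 0.53090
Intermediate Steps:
S = I (S = √(-1) = I ≈ 1.0*I)
R = -1 (R = I² = -1)
J = 1 (J = (-1 + (-1 + 3))² = (-1 + 2)² = 1² = 1)
J*((-150 - 185)/(9*(-42) - 253)) = 1*((-150 - 185)/(9*(-42) - 253)) = 1*(-335/(-378 - 253)) = 1*(-335/(-631)) = 1*(-335*(-1/631)) = 1*(335/631) = 335/631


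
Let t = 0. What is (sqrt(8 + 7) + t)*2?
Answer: 2*sqrt(15) ≈ 7.7460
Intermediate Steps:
(sqrt(8 + 7) + t)*2 = (sqrt(8 + 7) + 0)*2 = (sqrt(15) + 0)*2 = sqrt(15)*2 = 2*sqrt(15)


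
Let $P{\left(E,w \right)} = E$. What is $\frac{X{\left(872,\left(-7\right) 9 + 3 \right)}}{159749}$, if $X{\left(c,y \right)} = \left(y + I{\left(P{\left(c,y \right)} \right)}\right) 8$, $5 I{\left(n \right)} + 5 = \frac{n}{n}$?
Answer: $- \frac{2432}{798745} \approx -0.0030448$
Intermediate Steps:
$I{\left(n \right)} = - \frac{4}{5}$ ($I{\left(n \right)} = -1 + \frac{n \frac{1}{n}}{5} = -1 + \frac{1}{5} \cdot 1 = -1 + \frac{1}{5} = - \frac{4}{5}$)
$X{\left(c,y \right)} = - \frac{32}{5} + 8 y$ ($X{\left(c,y \right)} = \left(y - \frac{4}{5}\right) 8 = \left(- \frac{4}{5} + y\right) 8 = - \frac{32}{5} + 8 y$)
$\frac{X{\left(872,\left(-7\right) 9 + 3 \right)}}{159749} = \frac{- \frac{32}{5} + 8 \left(\left(-7\right) 9 + 3\right)}{159749} = \left(- \frac{32}{5} + 8 \left(-63 + 3\right)\right) \frac{1}{159749} = \left(- \frac{32}{5} + 8 \left(-60\right)\right) \frac{1}{159749} = \left(- \frac{32}{5} - 480\right) \frac{1}{159749} = \left(- \frac{2432}{5}\right) \frac{1}{159749} = - \frac{2432}{798745}$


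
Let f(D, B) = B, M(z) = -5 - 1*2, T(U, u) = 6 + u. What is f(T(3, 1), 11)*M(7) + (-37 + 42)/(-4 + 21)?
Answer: -1304/17 ≈ -76.706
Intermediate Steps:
M(z) = -7 (M(z) = -5 - 2 = -7)
f(T(3, 1), 11)*M(7) + (-37 + 42)/(-4 + 21) = 11*(-7) + (-37 + 42)/(-4 + 21) = -77 + 5/17 = -1304/17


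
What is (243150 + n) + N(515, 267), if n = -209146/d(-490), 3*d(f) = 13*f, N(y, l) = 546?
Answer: 110926497/455 ≈ 2.4379e+5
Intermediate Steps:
d(f) = 13*f/3 (d(f) = (13*f)/3 = 13*f/3)
n = 44817/455 (n = -209146/((13/3)*(-490)) = -209146/(-6370/3) = -209146*(-3/6370) = 44817/455 ≈ 98.499)
(243150 + n) + N(515, 267) = (243150 + 44817/455) + 546 = 110678067/455 + 546 = 110926497/455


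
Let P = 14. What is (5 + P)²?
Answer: 361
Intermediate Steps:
(5 + P)² = (5 + 14)² = 19² = 361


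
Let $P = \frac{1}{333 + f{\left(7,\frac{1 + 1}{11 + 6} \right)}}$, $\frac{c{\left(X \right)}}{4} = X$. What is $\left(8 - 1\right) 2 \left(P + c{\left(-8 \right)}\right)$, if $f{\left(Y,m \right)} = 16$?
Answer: $- \frac{156338}{349} \approx -447.96$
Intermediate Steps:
$c{\left(X \right)} = 4 X$
$P = \frac{1}{349}$ ($P = \frac{1}{333 + 16} = \frac{1}{349} \approx 0.0028653$)
$\left(8 - 1\right) 2 \left(P + c{\left(-8 \right)}\right) = \left(8 - 1\right) 2 \left(\frac{1}{349} + 4 \left(-8\right)\right) = 7 \cdot 2 \left(\frac{1}{349} - 32\right) = 14 \left(- \frac{11167}{349}\right) = - \frac{156338}{349}$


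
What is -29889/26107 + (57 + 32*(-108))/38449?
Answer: -1237939854/1003788043 ≈ -1.2333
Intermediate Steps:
-29889/26107 + (57 + 32*(-108))/38449 = -29889*1/26107 + (57 - 3456)*(1/38449) = -29889/26107 - 3399*1/38449 = -29889/26107 - 3399/38449 = -1237939854/1003788043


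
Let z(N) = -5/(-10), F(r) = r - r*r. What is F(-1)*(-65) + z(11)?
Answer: 261/2 ≈ 130.50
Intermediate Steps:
F(r) = r - r²
z(N) = ½ (z(N) = -5*(-⅒) = ½)
F(-1)*(-65) + z(11) = -(1 - 1*(-1))*(-65) + ½ = -(1 + 1)*(-65) + ½ = -1*2*(-65) + ½ = -2*(-65) + ½ = 130 + ½ = 261/2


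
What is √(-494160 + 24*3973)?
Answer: 6*I*√11078 ≈ 631.51*I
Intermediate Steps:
√(-494160 + 24*3973) = √(-494160 + 95352) = √(-398808) = 6*I*√11078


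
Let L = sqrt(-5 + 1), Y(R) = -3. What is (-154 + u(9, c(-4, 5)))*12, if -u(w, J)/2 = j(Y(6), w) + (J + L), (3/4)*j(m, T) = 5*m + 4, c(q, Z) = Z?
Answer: -1616 - 48*I ≈ -1616.0 - 48.0*I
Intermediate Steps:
j(m, T) = 16/3 + 20*m/3 (j(m, T) = 4*(5*m + 4)/3 = 4*(4 + 5*m)/3 = 16/3 + 20*m/3)
L = 2*I (L = sqrt(-4) = 2*I ≈ 2.0*I)
u(w, J) = 88/3 - 4*I - 2*J (u(w, J) = -2*((16/3 + (20/3)*(-3)) + (J + 2*I)) = -2*((16/3 - 20) + (J + 2*I)) = -2*(-44/3 + (J + 2*I)) = -2*(-44/3 + J + 2*I) = 88/3 - 4*I - 2*J)
(-154 + u(9, c(-4, 5)))*12 = (-154 + (88/3 - 4*I - 2*5))*12 = (-154 + (88/3 - 4*I - 10))*12 = (-154 + (58/3 - 4*I))*12 = (-404/3 - 4*I)*12 = -1616 - 48*I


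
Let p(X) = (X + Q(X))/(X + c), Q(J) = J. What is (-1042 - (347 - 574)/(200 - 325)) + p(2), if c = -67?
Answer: -1696301/1625 ≈ -1043.9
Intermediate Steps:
p(X) = 2*X/(-67 + X) (p(X) = (X + X)/(X - 67) = (2*X)/(-67 + X) = 2*X/(-67 + X))
(-1042 - (347 - 574)/(200 - 325)) + p(2) = (-1042 - (347 - 574)/(200 - 325)) + 2*2/(-67 + 2) = (-1042 - (-227)/(-125)) + 2*2/(-65) = (-1042 - (-227)*(-1)/125) + 2*2*(-1/65) = (-1042 - 1*227/125) - 4/65 = (-1042 - 227/125) - 4/65 = -130477/125 - 4/65 = -1696301/1625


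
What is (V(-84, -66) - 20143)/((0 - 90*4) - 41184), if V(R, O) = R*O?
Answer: 14599/41544 ≈ 0.35141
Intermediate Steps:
V(R, O) = O*R
(V(-84, -66) - 20143)/((0 - 90*4) - 41184) = (-66*(-84) - 20143)/((0 - 90*4) - 41184) = (5544 - 20143)/((0 - 360) - 41184) = -14599/(-360 - 41184) = -14599/(-41544) = -14599*(-1/41544) = 14599/41544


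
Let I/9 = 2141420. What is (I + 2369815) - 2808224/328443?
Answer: 7108356021361/328443 ≈ 2.1643e+7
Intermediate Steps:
I = 19272780 (I = 9*2141420 = 19272780)
(I + 2369815) - 2808224/328443 = (19272780 + 2369815) - 2808224/328443 = 21642595 - 2808224*1/328443 = 21642595 - 2808224/328443 = 7108356021361/328443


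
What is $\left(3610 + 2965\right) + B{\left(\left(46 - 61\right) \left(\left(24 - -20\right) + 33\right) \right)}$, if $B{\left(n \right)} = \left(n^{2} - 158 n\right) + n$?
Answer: $1521935$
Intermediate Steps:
$B{\left(n \right)} = n^{2} - 157 n$
$\left(3610 + 2965\right) + B{\left(\left(46 - 61\right) \left(\left(24 - -20\right) + 33\right) \right)} = \left(3610 + 2965\right) + \left(46 - 61\right) \left(\left(24 - -20\right) + 33\right) \left(-157 + \left(46 - 61\right) \left(\left(24 - -20\right) + 33\right)\right) = 6575 + - 15 \left(\left(24 + 20\right) + 33\right) \left(-157 - 15 \left(\left(24 + 20\right) + 33\right)\right) = 6575 + - 15 \left(44 + 33\right) \left(-157 - 15 \left(44 + 33\right)\right) = 6575 + \left(-15\right) 77 \left(-157 - 1155\right) = 6575 - 1155 \left(-157 - 1155\right) = 6575 - -1515360 = 6575 + 1515360 = 1521935$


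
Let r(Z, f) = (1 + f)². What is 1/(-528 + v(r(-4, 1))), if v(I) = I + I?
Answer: -1/520 ≈ -0.0019231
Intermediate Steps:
v(I) = 2*I
1/(-528 + v(r(-4, 1))) = 1/(-528 + 2*(1 + 1)²) = 1/(-528 + 2*2²) = 1/(-528 + 2*4) = 1/(-528 + 8) = 1/(-520) = -1/520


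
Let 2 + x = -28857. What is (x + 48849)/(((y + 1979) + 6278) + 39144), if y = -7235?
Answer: 9995/20083 ≈ 0.49768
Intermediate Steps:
x = -28859 (x = -2 - 28857 = -28859)
(x + 48849)/(((y + 1979) + 6278) + 39144) = (-28859 + 48849)/(((-7235 + 1979) + 6278) + 39144) = 19990/((-5256 + 6278) + 39144) = 19990/(1022 + 39144) = 19990/40166 = 19990*(1/40166) = 9995/20083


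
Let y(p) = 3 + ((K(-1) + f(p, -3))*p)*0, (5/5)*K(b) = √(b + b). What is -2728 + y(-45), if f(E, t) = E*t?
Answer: -2725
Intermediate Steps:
K(b) = √2*√b (K(b) = √(b + b) = √(2*b) = √2*√b)
y(p) = 3 (y(p) = 3 + ((√2*√(-1) + p*(-3))*p)*0 = 3 + ((√2*I - 3*p)*p)*0 = 3 + ((I*√2 - 3*p)*p)*0 = 3 + ((-3*p + I*√2)*p)*0 = 3 + (p*(-3*p + I*√2))*0 = 3 + 0 = 3)
-2728 + y(-45) = -2728 + 3 = -2725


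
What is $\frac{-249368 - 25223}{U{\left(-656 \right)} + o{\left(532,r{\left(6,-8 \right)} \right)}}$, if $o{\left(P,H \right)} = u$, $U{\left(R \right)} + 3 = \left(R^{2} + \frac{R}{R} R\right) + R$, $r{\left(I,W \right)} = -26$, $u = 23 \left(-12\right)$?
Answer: $- \frac{274591}{428745} \approx -0.64045$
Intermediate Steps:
$u = -276$
$U{\left(R \right)} = -3 + R^{2} + 2 R$ ($U{\left(R \right)} = -3 + \left(\left(R^{2} + \frac{R}{R} R\right) + R\right) = -3 + \left(\left(R^{2} + 1 R\right) + R\right) = -3 + \left(\left(R^{2} + R\right) + R\right) = -3 + \left(\left(R + R^{2}\right) + R\right) = -3 + \left(R^{2} + 2 R\right) = -3 + R^{2} + 2 R$)
$o{\left(P,H \right)} = -276$
$\frac{-249368 - 25223}{U{\left(-656 \right)} + o{\left(532,r{\left(6,-8 \right)} \right)}} = \frac{-249368 - 25223}{\left(-3 + \left(-656\right)^{2} + 2 \left(-656\right)\right) - 276} = - \frac{274591}{\left(-3 + 430336 - 1312\right) - 276} = - \frac{274591}{429021 - 276} = - \frac{274591}{428745}$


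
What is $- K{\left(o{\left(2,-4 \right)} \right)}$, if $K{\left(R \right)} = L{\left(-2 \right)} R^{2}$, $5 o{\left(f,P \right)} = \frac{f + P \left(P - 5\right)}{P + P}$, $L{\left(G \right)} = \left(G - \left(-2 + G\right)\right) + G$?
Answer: $0$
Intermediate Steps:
$L{\left(G \right)} = 2 + G$
$o{\left(f,P \right)} = \frac{f + P \left(-5 + P\right)}{10 P}$ ($o{\left(f,P \right)} = \frac{\left(f + P \left(P - 5\right)\right) \frac{1}{P + P}}{5} = \frac{\left(f + P \left(-5 + P\right)\right) \frac{1}{2 P}}{5} = \frac{\frac{1}{2} \frac{1}{P} \left(f + P \left(-5 + P\right)\right)}{5} = \frac{f + P \left(-5 + P\right)}{10 P}$)
$K{\left(R \right)} = 0$ ($K{\left(R \right)} = \left(2 - 2\right) R^{2} = 0 R^{2} = 0$)
$- K{\left(o{\left(2,-4 \right)} \right)} = \left(-1\right) 0 = 0$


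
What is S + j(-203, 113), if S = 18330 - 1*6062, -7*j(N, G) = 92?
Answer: 85784/7 ≈ 12255.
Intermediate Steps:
j(N, G) = -92/7 (j(N, G) = -1/7*92 = -92/7)
S = 12268 (S = 18330 - 6062 = 12268)
S + j(-203, 113) = 12268 - 92/7 = 85784/7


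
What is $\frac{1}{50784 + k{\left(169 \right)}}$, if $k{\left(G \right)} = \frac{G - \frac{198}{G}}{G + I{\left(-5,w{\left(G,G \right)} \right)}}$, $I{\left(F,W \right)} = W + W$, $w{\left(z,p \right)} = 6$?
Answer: $\frac{30589}{1553460139} \approx 1.9691 \cdot 10^{-5}$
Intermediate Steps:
$I{\left(F,W \right)} = 2 W$
$k{\left(G \right)} = \frac{G - \frac{198}{G}}{12 + G}$ ($k{\left(G \right)} = \frac{G - \frac{198}{G}}{G + 2 \cdot 6} = \frac{G - \frac{198}{G}}{G + 12} = \frac{G - \frac{198}{G}}{12 + G}$)
$\frac{1}{50784 + k{\left(169 \right)}} = \frac{1}{50784 + \frac{-198 + 169^{2}}{169 \left(12 + 169\right)}} = \frac{1}{50784 + \frac{-198 + 28561}{169 \cdot 181}} = \frac{1}{50784 + \frac{1}{169} \cdot \frac{1}{181} \cdot 28363} = \frac{1}{50784 + \frac{28363}{30589}} = \frac{1}{\frac{1553460139}{30589}} = \frac{30589}{1553460139}$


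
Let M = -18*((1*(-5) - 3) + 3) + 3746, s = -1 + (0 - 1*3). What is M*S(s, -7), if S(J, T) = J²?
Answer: 61376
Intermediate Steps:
s = -4 (s = -1 + (0 - 3) = -1 - 3 = -4)
M = 3836 (M = -18*((-5 - 3) + 3) + 3746 = -18*(-8 + 3) + 3746 = -18*(-5) + 3746 = 90 + 3746 = 3836)
M*S(s, -7) = 3836*(-4)² = 3836*16 = 61376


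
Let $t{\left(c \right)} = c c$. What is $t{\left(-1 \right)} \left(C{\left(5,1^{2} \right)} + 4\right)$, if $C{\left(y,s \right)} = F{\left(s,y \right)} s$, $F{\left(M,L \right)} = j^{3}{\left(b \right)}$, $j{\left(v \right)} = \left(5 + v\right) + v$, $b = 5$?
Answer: $3379$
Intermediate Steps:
$j{\left(v \right)} = 5 + 2 v$
$F{\left(M,L \right)} = 3375$ ($F{\left(M,L \right)} = \left(5 + 2 \cdot 5\right)^{3} = \left(5 + 10\right)^{3} = 15^{3} = 3375$)
$t{\left(c \right)} = c^{2}$
$C{\left(y,s \right)} = 3375 s$
$t{\left(-1 \right)} \left(C{\left(5,1^{2} \right)} + 4\right) = \left(-1\right)^{2} \left(3375 \cdot 1^{2} + 4\right) = 1 \left(3375 \cdot 1 + 4\right) = 1 \left(3375 + 4\right) = 1 \cdot 3379 = 3379$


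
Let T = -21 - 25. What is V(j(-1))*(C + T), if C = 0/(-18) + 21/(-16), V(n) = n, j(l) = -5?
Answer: 3785/16 ≈ 236.56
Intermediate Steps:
C = -21/16 (C = 0*(-1/18) + 21*(-1/16) = 0 - 21/16 = -21/16 ≈ -1.3125)
T = -46
V(j(-1))*(C + T) = -5*(-21/16 - 46) = -5*(-757/16) = 3785/16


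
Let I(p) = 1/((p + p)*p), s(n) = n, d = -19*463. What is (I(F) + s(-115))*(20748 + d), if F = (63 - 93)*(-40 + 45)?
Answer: -61846413049/45000 ≈ -1.3744e+6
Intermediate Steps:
F = -150 (F = -30*5 = -150)
d = -8797
I(p) = 1/(2*p²) (I(p) = 1/(((2*p))*p) = (1/(2*p))/p = 1/(2*p²))
(I(F) + s(-115))*(20748 + d) = ((½)/(-150)² - 115)*(20748 - 8797) = ((½)*(1/22500) - 115)*11951 = (1/45000 - 115)*11951 = -5174999/45000*11951 = -61846413049/45000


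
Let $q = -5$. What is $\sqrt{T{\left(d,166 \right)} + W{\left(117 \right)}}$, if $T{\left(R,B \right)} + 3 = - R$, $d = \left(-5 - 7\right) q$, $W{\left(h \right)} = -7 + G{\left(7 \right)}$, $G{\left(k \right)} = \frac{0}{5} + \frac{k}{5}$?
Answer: $\frac{7 i \sqrt{35}}{5} \approx 8.2825 i$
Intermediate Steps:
$G{\left(k \right)} = \frac{k}{5}$ ($G{\left(k \right)} = 0 \cdot \frac{1}{5} + k \frac{1}{5} = 0 + \frac{k}{5} = \frac{k}{5}$)
$W{\left(h \right)} = - \frac{28}{5}$ ($W{\left(h \right)} = -7 + \frac{1}{5} \cdot 7 = -7 + \frac{7}{5} = - \frac{28}{5}$)
$d = 60$ ($d = \left(-5 - 7\right) \left(-5\right) = \left(-12\right) \left(-5\right) = 60$)
$T{\left(R,B \right)} = -3 - R$
$\sqrt{T{\left(d,166 \right)} + W{\left(117 \right)}} = \sqrt{\left(-3 - 60\right) - \frac{28}{5}} = \sqrt{-63 - \frac{28}{5}} = \sqrt{- \frac{343}{5}} = \frac{7 i \sqrt{35}}{5}$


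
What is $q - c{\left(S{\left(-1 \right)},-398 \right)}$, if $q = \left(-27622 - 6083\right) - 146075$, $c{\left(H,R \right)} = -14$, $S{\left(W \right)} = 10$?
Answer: $-179766$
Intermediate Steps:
$q = -179780$ ($q = \left(-27622 + \left(-51928 + 45845\right)\right) - 146075 = \left(-27622 - 6083\right) - 146075 = -33705 - 146075 = -179780$)
$q - c{\left(S{\left(-1 \right)},-398 \right)} = -179780 - -14 = -179780 + 14 = -179766$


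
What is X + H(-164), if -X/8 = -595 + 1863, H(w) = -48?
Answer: -10192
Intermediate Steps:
X = -10144 (X = -8*(-595 + 1863) = -8*1268 = -10144)
X + H(-164) = -10144 - 48 = -10192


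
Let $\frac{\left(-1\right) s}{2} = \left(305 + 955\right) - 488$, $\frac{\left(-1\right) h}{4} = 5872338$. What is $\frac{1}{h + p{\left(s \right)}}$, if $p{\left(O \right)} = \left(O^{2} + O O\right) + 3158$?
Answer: $- \frac{1}{18718322} \approx -5.3424 \cdot 10^{-8}$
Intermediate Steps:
$h = -23489352$ ($h = \left(-4\right) 5872338 = -23489352$)
$s = -1544$ ($s = - 2 \left(\left(305 + 955\right) - 488\right) = - 2 \left(1260 - 488\right) = \left(-2\right) 772 = -1544$)
$p{\left(O \right)} = 3158 + 2 O^{2}$ ($p{\left(O \right)} = \left(O^{2} + O^{2}\right) + 3158 = 2 O^{2} + 3158 = 3158 + 2 O^{2}$)
$\frac{1}{h + p{\left(s \right)}} = \frac{1}{-23489352 + \left(3158 + 2 \left(-1544\right)^{2}\right)} = \frac{1}{-23489352 + \left(3158 + 2 \cdot 2383936\right)} = \frac{1}{-23489352 + \left(3158 + 4767872\right)} = \frac{1}{-23489352 + 4771030} = \frac{1}{-18718322} = - \frac{1}{18718322}$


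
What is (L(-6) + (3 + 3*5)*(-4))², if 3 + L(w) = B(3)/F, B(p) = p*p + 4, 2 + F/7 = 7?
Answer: 6822544/1225 ≈ 5569.4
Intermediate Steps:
F = 35 (F = -14 + 7*7 = -14 + 49 = 35)
B(p) = 4 + p² (B(p) = p² + 4 = 4 + p²)
L(w) = -92/35 (L(w) = -3 + (4 + 3²)/35 = -3 + (4 + 9)*(1/35) = -3 + 13*(1/35) = -3 + 13/35 = -92/35)
(L(-6) + (3 + 3*5)*(-4))² = (-92/35 + (3 + 3*5)*(-4))² = (-92/35 + (3 + 15)*(-4))² = (-92/35 + 18*(-4))² = (-92/35 - 72)² = (-2612/35)² = 6822544/1225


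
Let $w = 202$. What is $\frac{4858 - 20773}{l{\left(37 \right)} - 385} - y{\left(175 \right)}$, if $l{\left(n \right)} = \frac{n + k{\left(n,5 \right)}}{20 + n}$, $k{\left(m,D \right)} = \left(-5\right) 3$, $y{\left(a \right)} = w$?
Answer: $- \frac{3521291}{21923} \approx -160.62$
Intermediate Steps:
$y{\left(a \right)} = 202$
$k{\left(m,D \right)} = -15$
$l{\left(n \right)} = \frac{-15 + n}{20 + n}$ ($l{\left(n \right)} = \frac{n - 15}{20 + n} = \frac{-15 + n}{20 + n}$)
$\frac{4858 - 20773}{l{\left(37 \right)} - 385} - y{\left(175 \right)} = \frac{4858 - 20773}{\frac{-15 + 37}{20 + 37} - 385} - 202 = - \frac{15915}{\frac{1}{57} \cdot 22 - 385} - 202 = - \frac{15915}{\frac{22}{57} - 385} - 202 = - \frac{15915}{- \frac{21923}{57}} - 202 = \left(-15915\right) \left(- \frac{57}{21923}\right) - 202 = \frac{907155}{21923} - 202 = - \frac{3521291}{21923}$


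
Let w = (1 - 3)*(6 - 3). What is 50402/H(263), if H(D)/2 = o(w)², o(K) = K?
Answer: 25201/36 ≈ 700.03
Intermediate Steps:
w = -6 (w = -2*3 = -6)
H(D) = 72 (H(D) = 2*(-6)² = 2*36 = 72)
50402/H(263) = 50402/72 = 50402*(1/72) = 25201/36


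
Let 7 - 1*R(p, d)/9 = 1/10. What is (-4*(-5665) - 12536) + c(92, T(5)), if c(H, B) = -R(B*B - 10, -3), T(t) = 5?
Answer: 100619/10 ≈ 10062.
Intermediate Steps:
R(p, d) = 621/10 (R(p, d) = 63 - 9/10 = 621/10)
c(H, B) = -621/10 (c(H, B) = -1*621/10 = -621/10)
(-4*(-5665) - 12536) + c(92, T(5)) = (-4*(-5665) - 12536) - 621/10 = (22660 - 12536) - 621/10 = 10124 - 621/10 = 100619/10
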